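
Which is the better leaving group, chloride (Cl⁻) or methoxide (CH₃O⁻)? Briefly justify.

chloride (Cl⁻)

chloride (Cl⁻) is the better leaving group.
pKₐ(HCl) ≈ -7 versus pKₐ(CH₃OH) ≈ 15.5: chloride (Cl⁻) is the much weaker base.
Moderately weak base.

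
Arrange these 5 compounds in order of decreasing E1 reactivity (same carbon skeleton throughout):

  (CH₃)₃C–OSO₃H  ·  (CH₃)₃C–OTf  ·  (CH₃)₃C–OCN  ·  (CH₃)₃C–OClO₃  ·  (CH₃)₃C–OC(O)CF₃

(CH₃)₃C–OTf > (CH₃)₃C–OClO₃ > (CH₃)₃C–OSO₃H > (CH₃)₃C–OC(O)CF₃ > (CH₃)₃C–OCN

The skeletons are identical, so relative rate is governed entirely by leaving-group ability.
Rank by basicity of the departing species: weakest base leaves most easily.
(CH₃)₃C–OTf loses OTf⁻: pKₐ(CF₃SO₃H (triflic acid)) ≈ -14
(CH₃)₃C–OClO₃ loses ClO₄⁻: pKₐ(HClO₄) ≈ -10
(CH₃)₃C–OSO₃H loses HSO₄⁻: pKₐ(H₂SO₄) ≈ -3
(CH₃)₃C–OC(O)CF₃ loses CF₃COO⁻: pKₐ(CF₃COOH) ≈ 0.2
(CH₃)₃C–OCN loses NCO⁻: pKₐ(HOCN) ≈ 3.5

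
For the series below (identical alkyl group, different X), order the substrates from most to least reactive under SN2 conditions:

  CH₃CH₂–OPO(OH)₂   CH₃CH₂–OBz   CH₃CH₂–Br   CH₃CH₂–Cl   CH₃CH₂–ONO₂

CH₃CH₂–Br > CH₃CH₂–Cl > CH₃CH₂–ONO₂ > CH₃CH₂–OPO(OH)₂ > CH₃CH₂–OBz

Identical carbon frameworks mean the comparison reduces to leaving-group quality.
Rank by basicity of the departing species: weakest base leaves most easily.
CH₃CH₂–Br loses Br⁻: pKₐ(HBr) ≈ -9
CH₃CH₂–Cl loses Cl⁻: pKₐ(HCl) ≈ -7
CH₃CH₂–ONO₂ loses NO₃⁻: pKₐ(HNO₃) ≈ -1.3
CH₃CH₂–OPO(OH)₂ loses H₂PO₄⁻: pKₐ(H₃PO₄) ≈ 2.1
CH₃CH₂–OBz loses PhCOO⁻: pKₐ(C₆H₅COOH) ≈ 4.2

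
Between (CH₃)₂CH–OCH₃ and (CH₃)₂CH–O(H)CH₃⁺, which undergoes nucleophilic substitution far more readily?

From (CH₃)₂CH–OCH₃ the departing group would be CH₃O⁻ (pKₐ(CH₃OH) ≈ 15.5). Strong base; alkoxides do not leave unassisted.
From (CH₃)₂CH–O(H)CH₃⁺ the leaving group is R'OH (pKₐ(R'OH₂⁺) ≈ -2.4). Neutral; leaves from a protonated ether (an oxonium ion, R–O(H)R'⁺).
(In practice (CH₃)₂CH–O(H)CH₃⁺ is made from (CH₃)₂CH–OCH₃ by protonation with concentrated HI, allowing neutral methanol, rather than methoxide, to depart.)

(CH₃)₂CH–O(H)CH₃⁺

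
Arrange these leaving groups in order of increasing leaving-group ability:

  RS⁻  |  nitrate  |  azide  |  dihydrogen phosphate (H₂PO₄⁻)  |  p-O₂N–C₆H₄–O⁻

RS⁻ < p-O₂N–C₆H₄–O⁻ < azide < dihydrogen phosphate (H₂PO₄⁻) < nitrate

Rank by basicity of the departing species: weakest base leaves most easily.
nitrate: pKₐ(HNO₃) ≈ -1.3 — resonance-delocalised over three oxygens
dihydrogen phosphate (H₂PO₄⁻): pKₐ(H₃PO₄) ≈ 2.1
azide: pKₐ(HN₃) ≈ 4.7
p-O₂N–C₆H₄–O⁻: pKₐ(p-nitrophenol) ≈ 7.2
RS⁻: pKₐ(RSH (a thiol)) ≈ 10.5 — moderately basic; rarely leaves without activation
Listed from poorest to best leaving group as asked.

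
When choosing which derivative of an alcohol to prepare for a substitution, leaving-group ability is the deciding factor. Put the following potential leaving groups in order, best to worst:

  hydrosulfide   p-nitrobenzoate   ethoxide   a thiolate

p-nitrobenzoate > hydrosulfide > a thiolate > ethoxide

p-nitrobenzoate: pKₐ(p-nitrobenzoic acid) ≈ 3.4 — electron-withdrawing nitro group stabilises the carboxylate
hydrosulfide: pKₐ(H₂S) ≈ 7 — larger and more polarisable than the oxygen analogue
a thiolate: pKₐ(RSH (a thiol)) ≈ 10.5 — moderately basic; rarely leaves without activation
ethoxide: pKₐ(CH₃CH₂OH) ≈ 16 — strong base; alkoxides do not leave unassisted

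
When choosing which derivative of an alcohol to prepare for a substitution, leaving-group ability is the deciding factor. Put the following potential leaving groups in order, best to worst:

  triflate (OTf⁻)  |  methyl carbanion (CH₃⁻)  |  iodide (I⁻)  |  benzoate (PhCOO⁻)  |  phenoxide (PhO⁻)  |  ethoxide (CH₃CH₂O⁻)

triflate (OTf⁻) > iodide (I⁻) > benzoate (PhCOO⁻) > phenoxide (PhO⁻) > ethoxide (CH₃CH₂O⁻) > methyl carbanion (CH₃⁻)

triflate (OTf⁻): pKₐ(CF₃SO₃H (triflic acid)) ≈ -14
iodide (I⁻): pKₐ(HI) ≈ -10 — large, highly polarisable; very weak base
benzoate (PhCOO⁻): pKₐ(C₆H₅COOH) ≈ 4.2 — aryl carboxylate
phenoxide (PhO⁻): pKₐ(C₆H₅OH (phenol)) ≈ 10 — resonance into the ring helps, but still a poor LG
ethoxide (CH₃CH₂O⁻): pKₐ(CH₃CH₂OH) ≈ 16 — strong base; alkoxides do not leave unassisted
methyl carbanion (CH₃⁻): pKₐ(CH₄) ≈ 48 — unstabilised carbanion; the worst conceivable leaving group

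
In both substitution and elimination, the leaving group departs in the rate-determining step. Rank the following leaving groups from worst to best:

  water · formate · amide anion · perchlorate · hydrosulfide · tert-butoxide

Leaving-group ability tracks the stability of the departed species; conjugate-acid pKₐ is the usual yardstick (lower pKₐ → better LG).
perchlorate: pKₐ(HClO₄) ≈ -10
water: pKₐ(H₃O⁺) ≈ -1.7
formate: pKₐ(HCOOH) ≈ 3.8
hydrosulfide: pKₐ(H₂S) ≈ 7
tert-butoxide: pKₐ(t-BuOH) ≈ 18
amide anion: pKₐ(NH₃) ≈ 38
Reversing gives the worst-to-best order requested.

amide anion < tert-butoxide < hydrosulfide < formate < water < perchlorate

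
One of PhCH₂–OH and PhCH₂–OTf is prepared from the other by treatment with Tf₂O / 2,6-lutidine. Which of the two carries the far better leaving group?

From PhCH₂–OH the departing group would be OH⁻ (pKₐ(H₂O) ≈ 15.7). Strong base; essentially never leaves without prior activation.
From PhCH₂–OTf the leaving group is OTf⁻ (pKₐ(CF₃SO₃H (triflic acid)) ≈ -14). Charge spread over three oxygens and a CF₃ group; the premier leaving group in synthesis.
Treatment with Tf₂O / 2,6-lutidine works by converting the hydroxyl into a triflate, making PhCH₂–OTf enormously more reactive.

PhCH₂–OTf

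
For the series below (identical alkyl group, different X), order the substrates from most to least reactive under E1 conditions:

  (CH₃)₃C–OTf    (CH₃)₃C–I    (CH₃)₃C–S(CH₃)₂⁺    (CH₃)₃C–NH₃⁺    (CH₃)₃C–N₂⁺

(CH₃)₃C–N₂⁺ > (CH₃)₃C–OTf > (CH₃)₃C–I > (CH₃)₃C–S(CH₃)₂⁺ > (CH₃)₃C–NH₃⁺

The skeletons are identical, so relative rate is governed entirely by leaving-group ability.
Leaving-group ability tracks the stability of the departed species; conjugate-acid pKₐ is the usual yardstick (lower pKₐ → better LG).
(CH₃)₃C–N₂⁺ loses N₂: no meaningful conjugate acid; N₂ departs as an exceptionally stable neutral molecule
(CH₃)₃C–OTf loses OTf⁻: pKₐ(CF₃SO₃H (triflic acid)) ≈ -14
(CH₃)₃C–I loses I⁻: pKₐ(HI) ≈ -10
(CH₃)₃C–S(CH₃)₂⁺ loses SR'₂: pKₐ(R'₂SH⁺) ≈ -7
(CH₃)₃C–NH₃⁺ loses NH₃: pKₐ(NH₄⁺) ≈ 9.2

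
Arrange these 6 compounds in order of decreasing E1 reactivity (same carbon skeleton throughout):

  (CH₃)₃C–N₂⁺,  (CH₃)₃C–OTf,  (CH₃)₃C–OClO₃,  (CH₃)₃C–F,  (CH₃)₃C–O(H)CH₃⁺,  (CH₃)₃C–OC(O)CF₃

Same R in every case — rank the leaving groups.
Rank by basicity of the departing species: weakest base leaves most easily.
(CH₃)₃C–N₂⁺ loses N₂: no meaningful conjugate acid; N₂ departs as an exceptionally stable neutral molecule
(CH₃)₃C–OTf loses OTf⁻: pKₐ(CF₃SO₃H (triflic acid)) ≈ -14
(CH₃)₃C–OClO₃ loses ClO₄⁻: pKₐ(HClO₄) ≈ -10
(CH₃)₃C–O(H)CH₃⁺ loses R'OH: pKₐ(R'OH₂⁺) ≈ -2.4
(CH₃)₃C–OC(O)CF₃ loses CF₃COO⁻: pKₐ(CF₃COOH) ≈ 0.2
(CH₃)₃C–F loses F⁻: pKₐ(HF) ≈ 3.2

(CH₃)₃C–N₂⁺ > (CH₃)₃C–OTf > (CH₃)₃C–OClO₃ > (CH₃)₃C–O(H)CH₃⁺ > (CH₃)₃C–OC(O)CF₃ > (CH₃)₃C–F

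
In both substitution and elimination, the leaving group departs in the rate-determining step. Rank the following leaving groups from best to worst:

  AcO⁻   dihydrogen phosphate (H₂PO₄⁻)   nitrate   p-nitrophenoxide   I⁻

I⁻ > nitrate > dihydrogen phosphate (H₂PO₄⁻) > AcO⁻ > p-nitrophenoxide

Rank by basicity of the departing species: weakest base leaves most easily.
I⁻: pKₐ(HI) ≈ -10
nitrate: pKₐ(HNO₃) ≈ -1.3 — resonance-delocalised over three oxygens
dihydrogen phosphate (H₂PO₄⁻): pKₐ(H₃PO₄) ≈ 2.1
AcO⁻: pKₐ(CH₃COOH) ≈ 4.8 — resonance-stabilised but still a weak base
p-nitrophenoxide: pKₐ(p-nitrophenol) ≈ 7.2 — nitro group delocalises the charge; the classic chromogenic LG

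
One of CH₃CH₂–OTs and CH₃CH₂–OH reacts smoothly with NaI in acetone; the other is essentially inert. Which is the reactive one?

From CH₃CH₂–OH the departing group would be OH⁻ (pKₐ(H₂O) ≈ 15.7). Strong base; essentially never leaves without prior activation.
From CH₃CH₂–OTs the leaving group is OTs⁻ (pKₐ(p-CH₃C₆H₄SO₃H (TsOH)) ≈ -2.8). Resonance-delocalised arenesulfonate.
(In practice CH₃CH₂–OTs is made from CH₃CH₂–OH by treatment with TsCl / pyridine, converting the hydroxyl into a tosylate.)

CH₃CH₂–OTs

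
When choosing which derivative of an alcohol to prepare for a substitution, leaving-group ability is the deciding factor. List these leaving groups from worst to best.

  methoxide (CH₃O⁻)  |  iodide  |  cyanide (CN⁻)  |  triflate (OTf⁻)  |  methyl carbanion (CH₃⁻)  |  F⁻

methyl carbanion (CH₃⁻) < methoxide (CH₃O⁻) < cyanide (CN⁻) < F⁻ < iodide < triflate (OTf⁻)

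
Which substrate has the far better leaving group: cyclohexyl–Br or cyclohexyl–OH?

cyclohexyl–Br

From cyclohexyl–OH the departing group would be OH⁻ (pKₐ(H₂O) ≈ 15.7). Strong base; essentially never leaves without prior activation.
From cyclohexyl–Br the leaving group is Br⁻ (pKₐ(HBr) ≈ -9). Weak base; good leaving group.
(In practice cyclohexyl–Br is made from cyclohexyl–OH by treatment with PBr₃, replacing the hydroxyl with bromide.)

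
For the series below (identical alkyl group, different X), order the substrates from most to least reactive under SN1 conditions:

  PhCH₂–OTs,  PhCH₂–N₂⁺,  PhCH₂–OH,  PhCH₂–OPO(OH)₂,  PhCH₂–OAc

Same R in every case — rank the leaving groups.
A good leaving group is a weak base: the lower the pKₐ of its conjugate acid, the more readily it departs.
PhCH₂–N₂⁺ loses N₂: no meaningful conjugate acid; N₂ departs as an exceptionally stable neutral molecule
PhCH₂–OTs loses OTs⁻: pKₐ(p-CH₃C₆H₄SO₃H (TsOH)) ≈ -2.8
PhCH₂–OPO(OH)₂ loses H₂PO₄⁻: pKₐ(H₃PO₄) ≈ 2.1
PhCH₂–OAc loses AcO⁻: pKₐ(CH₃COOH) ≈ 4.8
PhCH₂–OH loses OH⁻: pKₐ(H₂O) ≈ 15.7

PhCH₂–N₂⁺ > PhCH₂–OTs > PhCH₂–OPO(OH)₂ > PhCH₂–OAc > PhCH₂–OH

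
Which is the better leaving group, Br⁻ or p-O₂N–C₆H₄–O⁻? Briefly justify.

Br⁻

Br⁻ is the better leaving group.
pKₐ(HBr) ≈ -9 versus pKₐ(p-nitrophenol) ≈ 7.2: Br⁻ is the much weaker base.
Weak base; good leaving group.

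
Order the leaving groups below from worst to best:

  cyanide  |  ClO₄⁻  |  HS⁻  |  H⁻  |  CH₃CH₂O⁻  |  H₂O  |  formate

A good leaving group is a weak base: the lower the pKₐ of its conjugate acid, the more readily it departs.
ClO₄⁻: pKₐ(HClO₄) ≈ -10
H₂O: pKₐ(H₃O⁺) ≈ -1.7
formate: pKₐ(HCOOH) ≈ 3.8
HS⁻: pKₐ(H₂S) ≈ 7
cyanide: pKₐ(HCN) ≈ 9.2
CH₃CH₂O⁻: pKₐ(CH₃CH₂OH) ≈ 16
H⁻: pKₐ(H₂) ≈ 36
Reversing gives the worst-to-best order requested.

H⁻ < CH₃CH₂O⁻ < cyanide < HS⁻ < formate < H₂O < ClO₄⁻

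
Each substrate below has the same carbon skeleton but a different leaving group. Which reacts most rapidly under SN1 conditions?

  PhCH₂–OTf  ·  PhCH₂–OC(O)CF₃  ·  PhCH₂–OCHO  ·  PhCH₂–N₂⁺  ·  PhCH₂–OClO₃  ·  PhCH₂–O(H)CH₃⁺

The skeletons are identical, so relative rate is governed entirely by leaving-group ability.
A good leaving group is a weak base: the lower the pKₐ of its conjugate acid, the more readily it departs.
PhCH₂–N₂⁺ loses N₂: no meaningful conjugate acid; N₂ departs as an exceptionally stable neutral molecule
PhCH₂–OTf loses OTf⁻: pKₐ(CF₃SO₃H (triflic acid)) ≈ -14
PhCH₂–OClO₃ loses ClO₄⁻: pKₐ(HClO₄) ≈ -10
PhCH₂–O(H)CH₃⁺ loses R'OH: pKₐ(R'OH₂⁺) ≈ -2.4
PhCH₂–OC(O)CF₃ loses CF₃COO⁻: pKₐ(CF₃COOH) ≈ 0.2
PhCH₂–OCHO loses HCOO⁻: pKₐ(HCOOH) ≈ 3.8

PhCH₂–N₂⁺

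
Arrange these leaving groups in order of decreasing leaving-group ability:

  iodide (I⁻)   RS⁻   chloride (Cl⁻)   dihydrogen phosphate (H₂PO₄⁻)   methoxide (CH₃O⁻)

iodide (I⁻): pKₐ(HI) ≈ -10
chloride (Cl⁻): pKₐ(HCl) ≈ -7 — moderately weak base
dihydrogen phosphate (H₂PO₄⁻): pKₐ(H₃PO₄) ≈ 2.1 — moderate base; biological leaving group after further activation
RS⁻: pKₐ(RSH (a thiol)) ≈ 10.5 — moderately basic; rarely leaves without activation
methoxide (CH₃O⁻): pKₐ(CH₃OH) ≈ 15.5 — strong base; alkoxides do not leave unassisted

iodide (I⁻) > chloride (Cl⁻) > dihydrogen phosphate (H₂PO₄⁻) > RS⁻ > methoxide (CH₃O⁻)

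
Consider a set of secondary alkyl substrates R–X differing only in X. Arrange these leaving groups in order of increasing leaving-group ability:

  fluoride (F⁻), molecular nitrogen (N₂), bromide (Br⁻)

fluoride (F⁻) < bromide (Br⁻) < molecular nitrogen (N₂)

Rank by basicity of the departing species: weakest base leaves most easily.
molecular nitrogen (N₂): no meaningful conjugate acid; N₂ departs as an exceptionally stable neutral molecule
bromide (Br⁻): pKₐ(HBr) ≈ -9
fluoride (F⁻): pKₐ(HF) ≈ 3.2
The question asks for worst first, so the sequence is read in increasing leaving-group ability.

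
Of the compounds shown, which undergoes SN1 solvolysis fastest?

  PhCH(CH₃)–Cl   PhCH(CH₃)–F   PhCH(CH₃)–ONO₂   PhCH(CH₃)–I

With the same alkyl group throughout, only the leaving group differentiates the rates.
Rank by basicity of the departing species: weakest base leaves most easily.
PhCH(CH₃)–I loses I⁻: pKₐ(HI) ≈ -10
PhCH(CH₃)–Cl loses Cl⁻: pKₐ(HCl) ≈ -7
PhCH(CH₃)–ONO₂ loses NO₃⁻: pKₐ(HNO₃) ≈ -1.3
PhCH(CH₃)–F loses F⁻: pKₐ(HF) ≈ 3.2

PhCH(CH₃)–I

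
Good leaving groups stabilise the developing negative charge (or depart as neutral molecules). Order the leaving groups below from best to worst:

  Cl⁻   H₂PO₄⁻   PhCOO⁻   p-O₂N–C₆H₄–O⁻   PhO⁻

Cl⁻ > H₂PO₄⁻ > PhCOO⁻ > p-O₂N–C₆H₄–O⁻ > PhO⁻

Leaving-group ability tracks the stability of the departed species; conjugate-acid pKₐ is the usual yardstick (lower pKₐ → better LG).
Cl⁻: pKₐ(HCl) ≈ -7
H₂PO₄⁻: pKₐ(H₃PO₄) ≈ 2.1
PhCOO⁻: pKₐ(C₆H₅COOH) ≈ 4.2 — aryl carboxylate
p-O₂N–C₆H₄–O⁻: pKₐ(p-nitrophenol) ≈ 7.2 — nitro group delocalises the charge; the classic chromogenic LG
PhO⁻: pKₐ(C₆H₅OH (phenol)) ≈ 10 — resonance into the ring helps, but still a poor LG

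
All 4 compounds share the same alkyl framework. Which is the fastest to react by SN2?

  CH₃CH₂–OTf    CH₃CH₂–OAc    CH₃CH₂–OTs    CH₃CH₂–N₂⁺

CH₃CH₂–N₂⁺

The skeletons are identical, so relative rate is governed entirely by leaving-group ability.
Rank by basicity of the departing species: weakest base leaves most easily.
CH₃CH₂–N₂⁺ loses N₂: no meaningful conjugate acid; N₂ departs as an exceptionally stable neutral molecule
CH₃CH₂–OTf loses OTf⁻: pKₐ(CF₃SO₃H (triflic acid)) ≈ -14
CH₃CH₂–OTs loses OTs⁻: pKₐ(p-CH₃C₆H₄SO₃H (TsOH)) ≈ -2.8
CH₃CH₂–OAc loses AcO⁻: pKₐ(CH₃COOH) ≈ 4.8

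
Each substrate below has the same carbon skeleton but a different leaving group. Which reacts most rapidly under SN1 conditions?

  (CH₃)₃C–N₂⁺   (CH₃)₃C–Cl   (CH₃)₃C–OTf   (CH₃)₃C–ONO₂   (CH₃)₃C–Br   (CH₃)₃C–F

(CH₃)₃C–N₂⁺

The skeletons are identical, so relative rate is governed entirely by leaving-group ability.
A good leaving group is a weak base: the lower the pKₐ of its conjugate acid, the more readily it departs.
(CH₃)₃C–N₂⁺ loses N₂: no meaningful conjugate acid; N₂ departs as an exceptionally stable neutral molecule
(CH₃)₃C–OTf loses OTf⁻: pKₐ(CF₃SO₃H (triflic acid)) ≈ -14
(CH₃)₃C–Br loses Br⁻: pKₐ(HBr) ≈ -9
(CH₃)₃C–Cl loses Cl⁻: pKₐ(HCl) ≈ -7
(CH₃)₃C–ONO₂ loses NO₃⁻: pKₐ(HNO₃) ≈ -1.3
(CH₃)₃C–F loses F⁻: pKₐ(HF) ≈ 3.2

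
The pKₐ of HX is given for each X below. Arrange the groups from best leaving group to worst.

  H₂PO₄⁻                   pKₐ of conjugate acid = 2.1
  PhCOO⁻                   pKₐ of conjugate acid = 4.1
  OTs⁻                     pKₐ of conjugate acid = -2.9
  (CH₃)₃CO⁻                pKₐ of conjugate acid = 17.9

Lower conjugate-acid pKₐ ⇒ weaker base ⇒ better leaving group.
Sorting by the given values: OTs⁻ (-2.9), H₂PO₄⁻ (2.1), PhCOO⁻ (4.1), (CH₃)₃CO⁻ (17.9).

OTs⁻ > H₂PO₄⁻ > PhCOO⁻ > (CH₃)₃CO⁻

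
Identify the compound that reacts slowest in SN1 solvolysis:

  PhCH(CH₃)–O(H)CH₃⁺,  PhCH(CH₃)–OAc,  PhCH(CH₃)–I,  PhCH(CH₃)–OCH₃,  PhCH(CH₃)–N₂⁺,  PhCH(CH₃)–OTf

Same R in every case — rank the leaving groups.
Leaving-group ability tracks the stability of the departed species; conjugate-acid pKₐ is the usual yardstick (lower pKₐ → better LG).
PhCH(CH₃)–N₂⁺ loses N₂: no meaningful conjugate acid; N₂ departs as an exceptionally stable neutral molecule
PhCH(CH₃)–OTf loses OTf⁻: pKₐ(CF₃SO₃H (triflic acid)) ≈ -14
PhCH(CH₃)–I loses I⁻: pKₐ(HI) ≈ -10
PhCH(CH₃)–O(H)CH₃⁺ loses R'OH: pKₐ(R'OH₂⁺) ≈ -2.4
PhCH(CH₃)–OAc loses AcO⁻: pKₐ(CH₃COOH) ≈ 4.8
PhCH(CH₃)–OCH₃ loses CH₃O⁻: pKₐ(CH₃OH) ≈ 15.5

PhCH(CH₃)–OCH₃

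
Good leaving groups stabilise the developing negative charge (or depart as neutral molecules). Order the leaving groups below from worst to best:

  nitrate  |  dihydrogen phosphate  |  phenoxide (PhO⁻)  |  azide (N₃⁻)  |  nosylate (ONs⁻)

phenoxide (PhO⁻) < azide (N₃⁻) < dihydrogen phosphate < nitrate < nosylate (ONs⁻)

nosylate (ONs⁻): pKₐ(p-O₂NC₆H₄SO₃H) ≈ -3.5 — p-nitro group further stabilises the sulfonate
nitrate: pKₐ(HNO₃) ≈ -1.3 — resonance-delocalised over three oxygens
dihydrogen phosphate: pKₐ(H₃PO₄) ≈ 2.1
azide (N₃⁻): pKₐ(HN₃) ≈ 4.7 — linear, resonance-stabilised
phenoxide (PhO⁻): pKₐ(C₆H₅OH (phenol)) ≈ 10 — resonance into the ring helps, but still a poor LG
The question asks for worst first, so the sequence is read in increasing leaving-group ability.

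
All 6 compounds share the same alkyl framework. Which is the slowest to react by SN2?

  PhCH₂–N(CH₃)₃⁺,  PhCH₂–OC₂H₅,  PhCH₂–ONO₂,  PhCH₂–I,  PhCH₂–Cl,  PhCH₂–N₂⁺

PhCH₂–OC₂H₅

With the same alkyl group throughout, only the leaving group differentiates the rates.
Rank by basicity of the departing species: weakest base leaves most easily.
PhCH₂–N₂⁺ loses N₂: no meaningful conjugate acid; N₂ departs as an exceptionally stable neutral molecule
PhCH₂–I loses I⁻: pKₐ(HI) ≈ -10
PhCH₂–Cl loses Cl⁻: pKₐ(HCl) ≈ -7
PhCH₂–ONO₂ loses NO₃⁻: pKₐ(HNO₃) ≈ -1.3
PhCH₂–N(CH₃)₃⁺ loses NR'₃: pKₐ(R'₃NH⁺) ≈ 10.7
PhCH₂–OC₂H₅ loses CH₃CH₂O⁻: pKₐ(CH₃CH₂OH) ≈ 16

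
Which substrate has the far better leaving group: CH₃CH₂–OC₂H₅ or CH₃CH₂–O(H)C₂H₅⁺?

CH₃CH₂–O(H)C₂H₅⁺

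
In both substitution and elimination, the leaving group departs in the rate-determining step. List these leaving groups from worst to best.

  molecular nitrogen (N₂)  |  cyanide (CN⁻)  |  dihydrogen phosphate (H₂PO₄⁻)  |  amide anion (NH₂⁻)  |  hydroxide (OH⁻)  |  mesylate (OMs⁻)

molecular nitrogen (N₂): no meaningful conjugate acid; N₂ departs as an exceptionally stable neutral molecule
mesylate (OMs⁻): pKₐ(CH₃SO₃H (MsOH)) ≈ -1.9 — resonance-delocalised alkanesulfonate
dihydrogen phosphate (H₂PO₄⁻): pKₐ(H₃PO₄) ≈ 2.1 — moderate base; biological leaving group after further activation
cyanide (CN⁻): pKₐ(HCN) ≈ 9.2
hydroxide (OH⁻): pKₐ(H₂O) ≈ 15.7
amide anion (NH₂⁻): pKₐ(NH₃) ≈ 38
The question asks for worst first, so the sequence is read in increasing leaving-group ability.

amide anion (NH₂⁻) < hydroxide (OH⁻) < cyanide (CN⁻) < dihydrogen phosphate (H₂PO₄⁻) < mesylate (OMs⁻) < molecular nitrogen (N₂)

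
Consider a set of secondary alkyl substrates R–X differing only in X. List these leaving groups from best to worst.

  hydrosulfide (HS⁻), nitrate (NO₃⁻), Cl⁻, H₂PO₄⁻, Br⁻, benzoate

Br⁻ > Cl⁻ > nitrate (NO₃⁻) > H₂PO₄⁻ > benzoate > hydrosulfide (HS⁻)

Rank by basicity of the departing species: weakest base leaves most easily.
Br⁻: pKₐ(HBr) ≈ -9 — weak base; good leaving group
Cl⁻: pKₐ(HCl) ≈ -7
nitrate (NO₃⁻): pKₐ(HNO₃) ≈ -1.3
H₂PO₄⁻: pKₐ(H₃PO₄) ≈ 2.1 — moderate base; biological leaving group after further activation
benzoate: pKₐ(C₆H₅COOH) ≈ 4.2 — aryl carboxylate
hydrosulfide (HS⁻): pKₐ(H₂S) ≈ 7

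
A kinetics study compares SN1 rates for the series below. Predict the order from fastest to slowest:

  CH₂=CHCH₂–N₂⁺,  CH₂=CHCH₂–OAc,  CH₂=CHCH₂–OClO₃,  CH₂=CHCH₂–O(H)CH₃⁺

With the same alkyl group throughout, only the leaving group differentiates the rates.
Leaving-group ability tracks the stability of the departed species; conjugate-acid pKₐ is the usual yardstick (lower pKₐ → better LG).
CH₂=CHCH₂–N₂⁺ loses N₂: no meaningful conjugate acid; N₂ departs as an exceptionally stable neutral molecule
CH₂=CHCH₂–OClO₃ loses ClO₄⁻: pKₐ(HClO₄) ≈ -10
CH₂=CHCH₂–O(H)CH₃⁺ loses R'OH: pKₐ(R'OH₂⁺) ≈ -2.4
CH₂=CHCH₂–OAc loses AcO⁻: pKₐ(CH₃COOH) ≈ 4.8

CH₂=CHCH₂–N₂⁺ > CH₂=CHCH₂–OClO₃ > CH₂=CHCH₂–O(H)CH₃⁺ > CH₂=CHCH₂–OAc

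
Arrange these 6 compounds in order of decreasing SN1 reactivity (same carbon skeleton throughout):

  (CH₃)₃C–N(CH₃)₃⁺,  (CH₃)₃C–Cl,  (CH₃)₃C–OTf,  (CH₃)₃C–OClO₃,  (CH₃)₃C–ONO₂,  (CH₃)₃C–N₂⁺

(CH₃)₃C–N₂⁺ > (CH₃)₃C–OTf > (CH₃)₃C–OClO₃ > (CH₃)₃C–Cl > (CH₃)₃C–ONO₂ > (CH₃)₃C–N(CH₃)₃⁺

The skeletons are identical, so relative rate is governed entirely by leaving-group ability.
A good leaving group is a weak base: the lower the pKₐ of its conjugate acid, the more readily it departs.
(CH₃)₃C–N₂⁺ loses N₂: no meaningful conjugate acid; N₂ departs as an exceptionally stable neutral molecule
(CH₃)₃C–OTf loses OTf⁻: pKₐ(CF₃SO₃H (triflic acid)) ≈ -14
(CH₃)₃C–OClO₃ loses ClO₄⁻: pKₐ(HClO₄) ≈ -10
(CH₃)₃C–Cl loses Cl⁻: pKₐ(HCl) ≈ -7
(CH₃)₃C–ONO₂ loses NO₃⁻: pKₐ(HNO₃) ≈ -1.3
(CH₃)₃C–N(CH₃)₃⁺ loses NR'₃: pKₐ(R'₃NH⁺) ≈ 10.7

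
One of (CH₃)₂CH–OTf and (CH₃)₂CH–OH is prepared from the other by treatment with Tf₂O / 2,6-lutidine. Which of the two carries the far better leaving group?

(CH₃)₂CH–OTf

From (CH₃)₂CH–OH the departing group would be OH⁻ (pKₐ(H₂O) ≈ 15.7). Strong base; essentially never leaves without prior activation.
From (CH₃)₂CH–OTf the leaving group is OTf⁻ (pKₐ(CF₃SO₃H (triflic acid)) ≈ -14). Charge spread over three oxygens and a CF₃ group; the premier leaving group in synthesis.
Treatment with Tf₂O / 2,6-lutidine works by converting the hydroxyl into a triflate, making (CH₃)₂CH–OTf enormously more reactive.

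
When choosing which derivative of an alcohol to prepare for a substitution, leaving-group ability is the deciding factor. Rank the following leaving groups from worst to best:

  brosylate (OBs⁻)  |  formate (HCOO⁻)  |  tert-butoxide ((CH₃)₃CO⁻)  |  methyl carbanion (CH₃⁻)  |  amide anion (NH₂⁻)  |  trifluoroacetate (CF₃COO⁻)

methyl carbanion (CH₃⁻) < amide anion (NH₂⁻) < tert-butoxide ((CH₃)₃CO⁻) < formate (HCOO⁻) < trifluoroacetate (CF₃COO⁻) < brosylate (OBs⁻)

brosylate (OBs⁻): pKₐ(p-BrC₆H₄SO₃H) ≈ -2.8
trifluoroacetate (CF₃COO⁻): pKₐ(CF₃COOH) ≈ 0.2
formate (HCOO⁻): pKₐ(HCOOH) ≈ 3.8
tert-butoxide ((CH₃)₃CO⁻): pKₐ(t-BuOH) ≈ 18
amide anion (NH₂⁻): pKₐ(NH₃) ≈ 38
methyl carbanion (CH₃⁻): pKₐ(CH₄) ≈ 48
Listed from poorest to best leaving group as asked.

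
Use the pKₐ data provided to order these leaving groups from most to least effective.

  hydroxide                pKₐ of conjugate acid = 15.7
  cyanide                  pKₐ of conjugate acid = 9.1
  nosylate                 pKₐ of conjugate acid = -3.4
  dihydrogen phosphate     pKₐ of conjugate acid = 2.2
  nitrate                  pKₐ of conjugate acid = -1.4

nosylate > nitrate > dihydrogen phosphate > cyanide > hydroxide

Lower conjugate-acid pKₐ ⇒ weaker base ⇒ better leaving group.
Sorting by the given values: nosylate (-3.4), nitrate (-1.4), dihydrogen phosphate (2.2), cyanide (9.1), hydroxide (15.7).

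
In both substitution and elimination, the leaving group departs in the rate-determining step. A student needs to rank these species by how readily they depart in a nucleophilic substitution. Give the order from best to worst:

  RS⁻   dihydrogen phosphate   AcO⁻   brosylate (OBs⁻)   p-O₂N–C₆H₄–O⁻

Rank by basicity of the departing species: weakest base leaves most easily.
brosylate (OBs⁻): pKₐ(p-BrC₆H₄SO₃H) ≈ -2.8 — arenesulfonate with a p-bromo substituent
dihydrogen phosphate: pKₐ(H₃PO₄) ≈ 2.1 — moderate base; biological leaving group after further activation
AcO⁻: pKₐ(CH₃COOH) ≈ 4.8 — resonance-stabilised but still a weak base
p-O₂N–C₆H₄–O⁻: pKₐ(p-nitrophenol) ≈ 7.2
RS⁻: pKₐ(RSH (a thiol)) ≈ 10.5 — moderately basic; rarely leaves without activation

brosylate (OBs⁻) > dihydrogen phosphate > AcO⁻ > p-O₂N–C₆H₄–O⁻ > RS⁻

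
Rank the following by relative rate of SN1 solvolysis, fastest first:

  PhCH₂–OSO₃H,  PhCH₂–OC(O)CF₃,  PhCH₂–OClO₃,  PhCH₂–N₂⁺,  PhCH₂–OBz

Same R in every case — rank the leaving groups.
The more stable X⁻ (or X) is on its own — i.e. the weaker a base it is — the better a leaving group it makes.
PhCH₂–N₂⁺ loses N₂: no meaningful conjugate acid; N₂ departs as an exceptionally stable neutral molecule
PhCH₂–OClO₃ loses ClO₄⁻: pKₐ(HClO₄) ≈ -10
PhCH₂–OSO₃H loses HSO₄⁻: pKₐ(H₂SO₄) ≈ -3
PhCH₂–OC(O)CF₃ loses CF₃COO⁻: pKₐ(CF₃COOH) ≈ 0.2
PhCH₂–OBz loses PhCOO⁻: pKₐ(C₆H₅COOH) ≈ 4.2

PhCH₂–N₂⁺ > PhCH₂–OClO₃ > PhCH₂–OSO₃H > PhCH₂–OC(O)CF₃ > PhCH₂–OBz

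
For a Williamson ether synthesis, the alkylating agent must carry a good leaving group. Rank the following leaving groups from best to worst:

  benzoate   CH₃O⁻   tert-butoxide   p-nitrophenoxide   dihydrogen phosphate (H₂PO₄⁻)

dihydrogen phosphate (H₂PO₄⁻) > benzoate > p-nitrophenoxide > CH₃O⁻ > tert-butoxide

dihydrogen phosphate (H₂PO₄⁻): pKₐ(H₃PO₄) ≈ 2.1 — moderate base; biological leaving group after further activation
benzoate: pKₐ(C₆H₅COOH) ≈ 4.2
p-nitrophenoxide: pKₐ(p-nitrophenol) ≈ 7.2 — nitro group delocalises the charge; the classic chromogenic LG
CH₃O⁻: pKₐ(CH₃OH) ≈ 15.5 — strong base; alkoxides do not leave unassisted
tert-butoxide: pKₐ(t-BuOH) ≈ 18 — bulky, strongly basic alkoxide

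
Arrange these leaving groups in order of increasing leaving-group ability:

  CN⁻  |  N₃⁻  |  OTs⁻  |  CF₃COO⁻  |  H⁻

H⁻ < CN⁻ < N₃⁻ < CF₃COO⁻ < OTs⁻

Leaving-group ability tracks the stability of the departed species; conjugate-acid pKₐ is the usual yardstick (lower pKₐ → better LG).
OTs⁻: pKₐ(p-CH₃C₆H₄SO₃H (TsOH)) ≈ -2.8
CF₃COO⁻: pKₐ(CF₃COOH) ≈ 0.2 — strongly electron-withdrawing CF₃ stabilises the carboxylate
N₃⁻: pKₐ(HN₃) ≈ 4.7 — linear, resonance-stabilised
CN⁻: pKₐ(HCN) ≈ 9.2
H⁻: pKₐ(H₂) ≈ 36 — extremely strong base; leaves only in special hydride-transfer contexts
Listed from poorest to best leaving group as asked.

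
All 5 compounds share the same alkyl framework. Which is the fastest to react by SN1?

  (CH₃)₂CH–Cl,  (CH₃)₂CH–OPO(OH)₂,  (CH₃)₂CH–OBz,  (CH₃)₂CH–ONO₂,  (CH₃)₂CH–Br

(CH₃)₂CH–Br

Same R in every case — rank the leaving groups.
A good leaving group is a weak base: the lower the pKₐ of its conjugate acid, the more readily it departs.
(CH₃)₂CH–Br loses Br⁻: pKₐ(HBr) ≈ -9
(CH₃)₂CH–Cl loses Cl⁻: pKₐ(HCl) ≈ -7
(CH₃)₂CH–ONO₂ loses NO₃⁻: pKₐ(HNO₃) ≈ -1.3
(CH₃)₂CH–OPO(OH)₂ loses H₂PO₄⁻: pKₐ(H₃PO₄) ≈ 2.1
(CH₃)₂CH–OBz loses PhCOO⁻: pKₐ(C₆H₅COOH) ≈ 4.2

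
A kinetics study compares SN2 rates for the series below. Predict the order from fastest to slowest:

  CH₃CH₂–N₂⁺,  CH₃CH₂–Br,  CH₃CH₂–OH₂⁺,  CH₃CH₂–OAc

CH₃CH₂–N₂⁺ > CH₃CH₂–Br > CH₃CH₂–OH₂⁺ > CH₃CH₂–OAc

The skeletons are identical, so relative rate is governed entirely by leaving-group ability.
A good leaving group is a weak base: the lower the pKₐ of its conjugate acid, the more readily it departs.
CH₃CH₂–N₂⁺ loses N₂: no meaningful conjugate acid; N₂ departs as an exceptionally stable neutral molecule
CH₃CH₂–Br loses Br⁻: pKₐ(HBr) ≈ -9
CH₃CH₂–OH₂⁺ loses H₂O: pKₐ(H₃O⁺) ≈ -1.7
CH₃CH₂–OAc loses AcO⁻: pKₐ(CH₃COOH) ≈ 4.8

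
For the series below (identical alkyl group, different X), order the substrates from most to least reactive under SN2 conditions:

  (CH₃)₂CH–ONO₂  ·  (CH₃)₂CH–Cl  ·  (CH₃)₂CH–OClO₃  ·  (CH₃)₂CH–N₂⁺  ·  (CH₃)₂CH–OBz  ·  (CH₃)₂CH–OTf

(CH₃)₂CH–N₂⁺ > (CH₃)₂CH–OTf > (CH₃)₂CH–OClO₃ > (CH₃)₂CH–Cl > (CH₃)₂CH–ONO₂ > (CH₃)₂CH–OBz

The skeletons are identical, so relative rate is governed entirely by leaving-group ability.
A good leaving group is a weak base: the lower the pKₐ of its conjugate acid, the more readily it departs.
(CH₃)₂CH–N₂⁺ loses N₂: no meaningful conjugate acid; N₂ departs as an exceptionally stable neutral molecule
(CH₃)₂CH–OTf loses OTf⁻: pKₐ(CF₃SO₃H (triflic acid)) ≈ -14
(CH₃)₂CH–OClO₃ loses ClO₄⁻: pKₐ(HClO₄) ≈ -10
(CH₃)₂CH–Cl loses Cl⁻: pKₐ(HCl) ≈ -7
(CH₃)₂CH–ONO₂ loses NO₃⁻: pKₐ(HNO₃) ≈ -1.3
(CH₃)₂CH–OBz loses PhCOO⁻: pKₐ(C₆H₅COOH) ≈ 4.2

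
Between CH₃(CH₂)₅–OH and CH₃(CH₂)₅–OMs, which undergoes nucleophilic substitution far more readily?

CH₃(CH₂)₅–OMs

From CH₃(CH₂)₅–OH the departing group would be OH⁻ (pKₐ(H₂O) ≈ 15.7). Strong base; essentially never leaves without prior activation.
From CH₃(CH₂)₅–OMs the leaving group is OMs⁻ (pKₐ(CH₃SO₃H (MsOH)) ≈ -1.9). Resonance-delocalised alkanesulfonate.
(In practice CH₃(CH₂)₅–OMs is made from CH₃(CH₂)₅–OH by treatment with MsCl / Et₃N, converting the hydroxyl into a mesylate.)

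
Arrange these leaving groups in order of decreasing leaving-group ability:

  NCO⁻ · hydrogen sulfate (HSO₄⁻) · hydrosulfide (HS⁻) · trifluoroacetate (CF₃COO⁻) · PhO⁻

Leaving-group ability tracks the stability of the departed species; conjugate-acid pKₐ is the usual yardstick (lower pKₐ → better LG).
hydrogen sulfate (HSO₄⁻): pKₐ(H₂SO₄) ≈ -3 — conjugate base of a strong mineral acid
trifluoroacetate (CF₃COO⁻): pKₐ(CF₃COOH) ≈ 0.2 — strongly electron-withdrawing CF₃ stabilises the carboxylate
NCO⁻: pKₐ(HOCN) ≈ 3.5
hydrosulfide (HS⁻): pKₐ(H₂S) ≈ 7
PhO⁻: pKₐ(C₆H₅OH (phenol)) ≈ 10 — resonance into the ring helps, but still a poor LG

hydrogen sulfate (HSO₄⁻) > trifluoroacetate (CF₃COO⁻) > NCO⁻ > hydrosulfide (HS⁻) > PhO⁻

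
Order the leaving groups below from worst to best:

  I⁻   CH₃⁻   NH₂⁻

CH₃⁻ < NH₂⁻ < I⁻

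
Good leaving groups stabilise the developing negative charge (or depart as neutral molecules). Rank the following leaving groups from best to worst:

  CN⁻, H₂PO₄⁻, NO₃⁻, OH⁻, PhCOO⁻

NO₃⁻ > H₂PO₄⁻ > PhCOO⁻ > CN⁻ > OH⁻

Leaving-group ability tracks the stability of the departed species; conjugate-acid pKₐ is the usual yardstick (lower pKₐ → better LG).
NO₃⁻: pKₐ(HNO₃) ≈ -1.3 — resonance-delocalised over three oxygens
H₂PO₄⁻: pKₐ(H₃PO₄) ≈ 2.1 — moderate base; biological leaving group after further activation
PhCOO⁻: pKₐ(C₆H₅COOH) ≈ 4.2
CN⁻: pKₐ(HCN) ≈ 9.2 — sp carbon stabilises the charge somewhat, but still a poor LG
OH⁻: pKₐ(H₂O) ≈ 15.7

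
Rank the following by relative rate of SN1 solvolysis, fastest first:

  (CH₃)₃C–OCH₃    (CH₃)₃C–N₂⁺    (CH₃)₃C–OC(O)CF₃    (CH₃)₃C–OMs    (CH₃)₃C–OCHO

Same R in every case — rank the leaving groups.
A good leaving group is a weak base: the lower the pKₐ of its conjugate acid, the more readily it departs.
(CH₃)₃C–N₂⁺ loses N₂: no meaningful conjugate acid; N₂ departs as an exceptionally stable neutral molecule
(CH₃)₃C–OMs loses OMs⁻: pKₐ(CH₃SO₃H (MsOH)) ≈ -1.9
(CH₃)₃C–OC(O)CF₃ loses CF₃COO⁻: pKₐ(CF₃COOH) ≈ 0.2
(CH₃)₃C–OCHO loses HCOO⁻: pKₐ(HCOOH) ≈ 3.8
(CH₃)₃C–OCH₃ loses CH₃O⁻: pKₐ(CH₃OH) ≈ 15.5

(CH₃)₃C–N₂⁺ > (CH₃)₃C–OMs > (CH₃)₃C–OC(O)CF₃ > (CH₃)₃C–OCHO > (CH₃)₃C–OCH₃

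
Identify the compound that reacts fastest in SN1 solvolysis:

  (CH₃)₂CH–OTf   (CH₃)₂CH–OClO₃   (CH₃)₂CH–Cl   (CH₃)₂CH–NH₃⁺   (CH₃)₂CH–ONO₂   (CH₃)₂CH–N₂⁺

The skeletons are identical, so relative rate is governed entirely by leaving-group ability.
Leaving-group ability tracks the stability of the departed species; conjugate-acid pKₐ is the usual yardstick (lower pKₐ → better LG).
(CH₃)₂CH–N₂⁺ loses N₂: no meaningful conjugate acid; N₂ departs as an exceptionally stable neutral molecule
(CH₃)₂CH–OTf loses OTf⁻: pKₐ(CF₃SO₃H (triflic acid)) ≈ -14
(CH₃)₂CH–OClO₃ loses ClO₄⁻: pKₐ(HClO₄) ≈ -10
(CH₃)₂CH–Cl loses Cl⁻: pKₐ(HCl) ≈ -7
(CH₃)₂CH–ONO₂ loses NO₃⁻: pKₐ(HNO₃) ≈ -1.3
(CH₃)₂CH–NH₃⁺ loses NH₃: pKₐ(NH₄⁺) ≈ 9.2

(CH₃)₂CH–N₂⁺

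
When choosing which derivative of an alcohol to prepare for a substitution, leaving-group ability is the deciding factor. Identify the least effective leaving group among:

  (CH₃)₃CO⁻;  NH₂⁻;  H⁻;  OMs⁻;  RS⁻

OMs⁻: pKₐ(CH₃SO₃H (MsOH)) ≈ -1.9
RS⁻: pKₐ(RSH (a thiol)) ≈ 10.5
(CH₃)₃CO⁻: pKₐ(t-BuOH) ≈ 18
H⁻: pKₐ(H₂) ≈ 36
NH₂⁻: pKₐ(NH₃) ≈ 38

NH₂⁻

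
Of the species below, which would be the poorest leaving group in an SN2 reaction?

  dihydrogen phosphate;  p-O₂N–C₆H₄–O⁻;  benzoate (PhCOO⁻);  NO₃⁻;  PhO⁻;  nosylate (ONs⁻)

nosylate (ONs⁻): pKₐ(p-O₂NC₆H₄SO₃H) ≈ -3.5
NO₃⁻: pKₐ(HNO₃) ≈ -1.3
dihydrogen phosphate: pKₐ(H₃PO₄) ≈ 2.1
benzoate (PhCOO⁻): pKₐ(C₆H₅COOH) ≈ 4.2
p-O₂N–C₆H₄–O⁻: pKₐ(p-nitrophenol) ≈ 7.2
PhO⁻: pKₐ(C₆H₅OH (phenol)) ≈ 10

PhO⁻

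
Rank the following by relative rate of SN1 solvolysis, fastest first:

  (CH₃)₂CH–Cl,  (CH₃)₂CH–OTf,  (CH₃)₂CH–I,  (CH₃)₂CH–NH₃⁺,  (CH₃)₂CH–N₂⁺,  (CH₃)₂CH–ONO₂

(CH₃)₂CH–N₂⁺ > (CH₃)₂CH–OTf > (CH₃)₂CH–I > (CH₃)₂CH–Cl > (CH₃)₂CH–ONO₂ > (CH₃)₂CH–NH₃⁺

With the same alkyl group throughout, only the leaving group differentiates the rates.
The more stable X⁻ (or X) is on its own — i.e. the weaker a base it is — the better a leaving group it makes.
(CH₃)₂CH–N₂⁺ loses N₂: no meaningful conjugate acid; N₂ departs as an exceptionally stable neutral molecule
(CH₃)₂CH–OTf loses OTf⁻: pKₐ(CF₃SO₃H (triflic acid)) ≈ -14
(CH₃)₂CH–I loses I⁻: pKₐ(HI) ≈ -10
(CH₃)₂CH–Cl loses Cl⁻: pKₐ(HCl) ≈ -7
(CH₃)₂CH–ONO₂ loses NO₃⁻: pKₐ(HNO₃) ≈ -1.3
(CH₃)₂CH–NH₃⁺ loses NH₃: pKₐ(NH₄⁺) ≈ 9.2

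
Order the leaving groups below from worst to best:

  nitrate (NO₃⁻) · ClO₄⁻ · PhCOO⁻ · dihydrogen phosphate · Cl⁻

PhCOO⁻ < dihydrogen phosphate < nitrate (NO₃⁻) < Cl⁻ < ClO₄⁻

A good leaving group is a weak base: the lower the pKₐ of its conjugate acid, the more readily it departs.
ClO₄⁻: pKₐ(HClO₄) ≈ -10
Cl⁻: pKₐ(HCl) ≈ -7
nitrate (NO₃⁻): pKₐ(HNO₃) ≈ -1.3 — resonance-delocalised over three oxygens
dihydrogen phosphate: pKₐ(H₃PO₄) ≈ 2.1 — moderate base; biological leaving group after further activation
PhCOO⁻: pKₐ(C₆H₅COOH) ≈ 4.2
The question asks for worst first, so the sequence is read in increasing leaving-group ability.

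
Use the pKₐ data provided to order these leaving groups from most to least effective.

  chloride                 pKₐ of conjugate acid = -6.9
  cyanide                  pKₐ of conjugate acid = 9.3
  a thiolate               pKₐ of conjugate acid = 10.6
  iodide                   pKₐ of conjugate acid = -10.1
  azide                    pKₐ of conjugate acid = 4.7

Lower conjugate-acid pKₐ ⇒ weaker base ⇒ better leaving group.
Sorting by the given values: iodide (-10.1), chloride (-6.9), azide (4.7), cyanide (9.3), a thiolate (10.6).

iodide > chloride > azide > cyanide > a thiolate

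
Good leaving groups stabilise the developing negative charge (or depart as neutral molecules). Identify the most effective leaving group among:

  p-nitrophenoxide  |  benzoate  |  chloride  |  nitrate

chloride

The more stable X⁻ (or X) is on its own — i.e. the weaker a base it is — the better a leaving group it makes.
chloride: pKₐ(HCl) ≈ -7
nitrate: pKₐ(HNO₃) ≈ -1.3
benzoate: pKₐ(C₆H₅COOH) ≈ 4.2
p-nitrophenoxide: pKₐ(p-nitrophenol) ≈ 7.2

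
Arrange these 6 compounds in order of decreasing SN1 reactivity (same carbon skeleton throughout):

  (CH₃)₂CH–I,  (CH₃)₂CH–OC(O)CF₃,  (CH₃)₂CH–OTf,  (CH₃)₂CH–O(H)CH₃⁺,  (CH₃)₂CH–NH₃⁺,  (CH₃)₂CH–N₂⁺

The skeletons are identical, so relative rate is governed entirely by leaving-group ability.
A good leaving group is a weak base: the lower the pKₐ of its conjugate acid, the more readily it departs.
(CH₃)₂CH–N₂⁺ loses N₂: no meaningful conjugate acid; N₂ departs as an exceptionally stable neutral molecule
(CH₃)₂CH–OTf loses OTf⁻: pKₐ(CF₃SO₃H (triflic acid)) ≈ -14
(CH₃)₂CH–I loses I⁻: pKₐ(HI) ≈ -10
(CH₃)₂CH–O(H)CH₃⁺ loses R'OH: pKₐ(R'OH₂⁺) ≈ -2.4
(CH₃)₂CH–OC(O)CF₃ loses CF₃COO⁻: pKₐ(CF₃COOH) ≈ 0.2
(CH₃)₂CH–NH₃⁺ loses NH₃: pKₐ(NH₄⁺) ≈ 9.2

(CH₃)₂CH–N₂⁺ > (CH₃)₂CH–OTf > (CH₃)₂CH–I > (CH₃)₂CH–O(H)CH₃⁺ > (CH₃)₂CH–OC(O)CF₃ > (CH₃)₂CH–NH₃⁺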